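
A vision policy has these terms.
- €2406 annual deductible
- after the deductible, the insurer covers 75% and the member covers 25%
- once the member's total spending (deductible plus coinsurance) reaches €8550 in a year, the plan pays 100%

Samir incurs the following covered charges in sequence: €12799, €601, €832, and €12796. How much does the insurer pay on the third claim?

Claim 1 (€12799): €2406 to deductible, leaving €10393; 25% of €10393 = €2598.25. Cost to member: €5004.25. OOP to date €5004.25. Insurer: €12799 − €5004.25 = €7794.75.
Claim 2 (€601): deductible met; 25% of €601 = €150.25. Cost to member: €150.25. OOP to date €5154.50. Plan pays €601 − €150.25 = €450.75.
Claim 3 (€832): deductible met; 25% of €832 = €208. Cost to member: €208. OOP to date €5362.50. Insurer: €832 − €208 = €624.

€624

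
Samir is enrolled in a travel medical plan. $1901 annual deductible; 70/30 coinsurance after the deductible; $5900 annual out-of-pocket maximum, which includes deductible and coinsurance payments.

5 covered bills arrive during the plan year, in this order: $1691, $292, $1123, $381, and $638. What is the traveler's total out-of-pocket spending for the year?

Bill 1, $1691: fully absorbed by the deductible. Cost to traveler: $1691. OOP to date $1691.
Bill 2, $292: $210 to deductible, leaving $82; traveler's 30% is $24.60. Cost to traveler: $234.60. OOP to date $1925.60.
Bill 3, $1123: 30% coinsurance on $1123 = $336.90. Traveler pays $336.90; OOP now $2262.50.
Bill 4, $381: 30% coinsurance on $381 = $114.30. Traveler pays $114.30; OOP now $2376.80.
Bill 5, $638: deductible already satisfied, so traveler's share is 30% × $638 = $191.40. Traveler owes $191.40 (running OOP $2568.20).
Total paid by the traveler: $1691 + $234.60 + $336.90 + $114.30 + $191.40 = $2568.20.

$2568.20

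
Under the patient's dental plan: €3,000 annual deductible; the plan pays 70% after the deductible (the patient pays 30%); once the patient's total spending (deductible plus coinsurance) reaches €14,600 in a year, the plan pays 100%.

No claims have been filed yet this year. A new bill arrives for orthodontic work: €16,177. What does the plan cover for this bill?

€9,223.90

Deductible not yet touched, so the first €3,000 of the bill goes to the deductible.
The remaining €13,177 (= €16,177 − €3,000) moves to coinsurance.
Coinsurance: €13,177 × 30% = €3,953.10.
Patient responsibility before any cap: €3,000 + €3,953.10 = €6,953.10.
Cumulative spending €0 + €6,953.10 = €6,953.10 stays under the €14,600 maximum.
The plan picks up €16,177 − €6,953.10 = €9,223.90.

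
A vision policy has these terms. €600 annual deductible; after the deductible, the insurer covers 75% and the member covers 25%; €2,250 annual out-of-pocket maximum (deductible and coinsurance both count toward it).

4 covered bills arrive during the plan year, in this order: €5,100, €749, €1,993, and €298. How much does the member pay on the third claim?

Claim 1 (€5,100): €600 to deductible, leaving €4,500; member's 25% is €1,125. Member owes €1,725 (running OOP €1,725).
Claim 2 (€749): deductible met; 25% of €749 = €187.25. Member pays €187.25; OOP now €1,912.25.
Claim 3 (€1,993): deductible already satisfied, so member's share is 25% × €1,993 = €498.25. Adding that to €1,912.25 gives €2,410.50, past the €2,250 cap; member pays only €2,250 − €1,912.25 = €337.75.

€337.75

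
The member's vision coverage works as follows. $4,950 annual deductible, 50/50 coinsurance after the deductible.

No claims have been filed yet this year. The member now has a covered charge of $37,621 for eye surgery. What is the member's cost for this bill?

Deductible not yet touched, so the first $4,950 of the bill goes to the deductible.
That leaves $37,621 − $4,950 = $32,671 for coinsurance.
Member's 50% share of $32,671 is $16,335.50.
That puts the member's cost at $4,950 + $16,335.50 = $21,285.50.

$21,285.50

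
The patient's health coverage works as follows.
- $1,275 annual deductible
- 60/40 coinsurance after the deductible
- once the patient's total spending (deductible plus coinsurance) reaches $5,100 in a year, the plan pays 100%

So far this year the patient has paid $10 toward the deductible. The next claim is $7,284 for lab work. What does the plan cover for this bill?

$10 of the $1,275 deductible is already met, leaving $1,265.
The remaining $6,019 (= $7,284 − $1,265) moves to coinsurance.
Coinsurance: $6,019 × 40% = $2,407.60.
So the patient owes $1,265 + $2,407.60 = $3,672.60 before any cap.
Cumulative spending $10 + $3,672.60 = $3,682.60 stays under the $5,100 maximum.
The insurer covers the remainder: $7,284 − $3,672.60 = $3,611.40.

$3,611.40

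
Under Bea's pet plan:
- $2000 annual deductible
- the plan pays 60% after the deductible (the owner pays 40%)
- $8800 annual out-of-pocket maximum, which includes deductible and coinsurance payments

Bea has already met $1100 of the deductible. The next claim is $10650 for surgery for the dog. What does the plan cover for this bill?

$5850

Remaining deductible: $2000 − $1100 = $900.
The remaining $9750 (= $10650 − $900) moves to coinsurance.
Owner's 40% share of $9750 is $3900.
Owner responsibility before any cap: $900 + $3900 = $4800.
Year-to-date out-of-pocket becomes $1100 + $4800 = $5900, still under the $8800 maximum, so no cap applies.
The plan picks up $10650 − $4800 = $5850.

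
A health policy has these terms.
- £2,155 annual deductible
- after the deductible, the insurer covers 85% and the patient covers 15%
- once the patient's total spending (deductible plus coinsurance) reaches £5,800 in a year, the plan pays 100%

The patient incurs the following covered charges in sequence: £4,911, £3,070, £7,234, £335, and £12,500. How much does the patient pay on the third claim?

£1,085.10

Claim 1 (£4,911): £2,155 to deductible, leaving £2,756; 15% of £2,756 = £413.40. Patient pays £2,568.40; OOP now £2,568.40.
Claim 2 (£3,070): deductible met; 15% of £3,070 = £460.50. Patient owes £460.50 (running OOP £3,028.90).
Claim 3 (£7,234): 15% coinsurance on £7,234 = £1,085.10. Patient owes £1,085.10 (running OOP £4,114).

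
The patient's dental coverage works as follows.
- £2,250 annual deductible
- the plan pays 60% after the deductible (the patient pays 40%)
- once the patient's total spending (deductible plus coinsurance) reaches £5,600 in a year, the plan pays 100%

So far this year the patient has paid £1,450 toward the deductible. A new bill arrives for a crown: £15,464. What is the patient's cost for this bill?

£4,150

Remaining deductible: £2,250 − £1,450 = £800.
That leaves £15,464 − £800 = £14,664 for coinsurance.
Coinsurance: £14,664 × 40% = £5,865.60.
That puts the patient's cost at £800 + £5,865.60 = £6,665.60 before any cap.
Year-to-date out-of-pocket would reach £1,450 + £6,665.60 = £8,115.60, above the £5,600 maximum, so the patient pays only £5,600 − £1,450 = £4,150.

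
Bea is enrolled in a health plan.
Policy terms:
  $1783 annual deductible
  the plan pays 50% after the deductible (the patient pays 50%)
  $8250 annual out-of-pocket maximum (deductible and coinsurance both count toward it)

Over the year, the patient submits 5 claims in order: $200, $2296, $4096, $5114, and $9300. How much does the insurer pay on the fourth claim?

Bill 1, $200: all of it applies to the deductible. Cost to patient: $200. OOP to date $200. Plan pays $200 − $200 = $0.
Bill 2, $2296: deductible takes $1583, $713 remains; patient's 50% is $356.50. Patient pays $1939.50; OOP now $2139.50. Plan pays $2296 − $1939.50 = $356.50.
Bill 3, $4096: 50% coinsurance on $4096 = $2048. Cost to patient: $2048. OOP to date $4187.50. Plan pays $4096 − $2048 = $2048.
Bill 4, $5114: 50% coinsurance on $5114 = $2557. Patient pays $2557; OOP now $6744.50. Plan pays $5114 − $2557 = $2557.

$2557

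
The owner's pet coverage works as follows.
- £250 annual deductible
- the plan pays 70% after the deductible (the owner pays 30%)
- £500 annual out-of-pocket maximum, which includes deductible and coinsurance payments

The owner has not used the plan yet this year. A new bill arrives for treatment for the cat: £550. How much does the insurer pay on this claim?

£210

The full £250 deductible is still open; £250 of this bill applies to it.
After the £250 deductible portion, £550 − £250 = £300 is subject to coinsurance.
Owner's 30% share of £300 is £90.
So the owner owes £250 + £90 = £340 before any cap.
Cumulative spending £0 + £340 = £340 stays under the £500 maximum.
Insurer pays the balance: £550 − £340 = £210.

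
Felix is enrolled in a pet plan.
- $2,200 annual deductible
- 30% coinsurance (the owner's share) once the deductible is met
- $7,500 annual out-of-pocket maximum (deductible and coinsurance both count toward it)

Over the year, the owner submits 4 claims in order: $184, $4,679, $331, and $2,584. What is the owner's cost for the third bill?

#1 ($184): entire amount goes to the deductible. Owner pays $184; OOP now $184.
#2 ($4,679): $2,016 to deductible, leaving $2,663; 30% of $2,663 = $798.90. Cost to owner: $2,814.90. OOP to date $2,998.90.
#3 ($331): deductible met; 30% of $331 = $99.30. Cost to owner: $99.30. OOP to date $3,098.20.

$99.30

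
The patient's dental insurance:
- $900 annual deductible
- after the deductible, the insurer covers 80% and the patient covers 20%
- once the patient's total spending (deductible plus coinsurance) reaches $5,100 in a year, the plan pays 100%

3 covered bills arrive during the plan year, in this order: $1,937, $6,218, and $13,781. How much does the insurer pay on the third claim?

Claim 1 ($1,937): $900 to deductible, leaving $1,037; coinsurance $1,037 × 20% = $207.40. Patient owes $1,107.40 (running OOP $1,107.40). Plan pays $1,937 − $1,107.40 = $829.60.
Claim 2 ($6,218): deductible already satisfied, so patient's share is 20% × $6,218 = $1,243.60. Patient owes $1,243.60 (running OOP $2,351). Insurer: $6,218 − $1,243.60 = $4,974.40.
Claim 3 ($13,781): deductible met; 20% of $13,781 = $2,756.20. Adding that to $2,351 gives $5,107.20, past the $5,100 cap; patient pays only $5,100 − $2,351 = $2,749. Insurer: $13,781 − $2,749 = $11,032.

$11,032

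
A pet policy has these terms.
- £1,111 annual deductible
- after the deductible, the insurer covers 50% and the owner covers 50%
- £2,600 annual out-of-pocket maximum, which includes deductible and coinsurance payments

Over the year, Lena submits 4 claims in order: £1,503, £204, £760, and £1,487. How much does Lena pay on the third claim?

Bill 1, £1,503: £1,111 to deductible, leaving £392; 50% of £392 = £196. Owner owes £1,307 (running OOP £1,307).
Bill 2, £204: deductible already satisfied, so owner's share is 50% × £204 = £102. Owner pays £102; OOP now £1,409.
Bill 3, £760: deductible already satisfied, so owner's share is 50% × £760 = £380. Owner pays £380; OOP now £1,789.

£380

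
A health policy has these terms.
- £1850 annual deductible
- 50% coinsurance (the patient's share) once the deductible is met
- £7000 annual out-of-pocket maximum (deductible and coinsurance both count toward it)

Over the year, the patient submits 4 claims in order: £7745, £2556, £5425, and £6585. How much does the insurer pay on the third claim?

£4500.50

#1 (£7745): £1850 finishes the deductible; £5895 goes to coinsurance; patient's 50% is £2947.50. Patient owes £4797.50 (running OOP £4797.50). Insurer: £7745 − £4797.50 = £2947.50.
#2 (£2556): 50% coinsurance on £2556 = £1278. Patient owes £1278 (running OOP £6075.50). Plan pays £2556 − £1278 = £1278.
#3 (£5425): 50% coinsurance on £5425 = £2712.50. OOP would hit £8788 > £7000, so the cap limits the patient to £7000 − £6075.50 = £924.50. Insurer: £5425 − £924.50 = £4500.50.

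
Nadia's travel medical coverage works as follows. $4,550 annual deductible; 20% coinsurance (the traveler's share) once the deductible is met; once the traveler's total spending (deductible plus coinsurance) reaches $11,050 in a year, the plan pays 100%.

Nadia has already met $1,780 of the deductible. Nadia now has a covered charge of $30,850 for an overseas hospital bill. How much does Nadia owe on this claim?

$8,386

Remaining deductible: $4,550 − $1,780 = $2,770.
That leaves $30,850 − $2,770 = $28,080 for coinsurance.
20% of $28,080 = $5,616 falls to the traveler.
Traveler responsibility before any cap: $2,770 + $5,616 = $8,386.
Cumulative spending $1,780 + $8,386 = $10,166 stays under the $11,050 maximum.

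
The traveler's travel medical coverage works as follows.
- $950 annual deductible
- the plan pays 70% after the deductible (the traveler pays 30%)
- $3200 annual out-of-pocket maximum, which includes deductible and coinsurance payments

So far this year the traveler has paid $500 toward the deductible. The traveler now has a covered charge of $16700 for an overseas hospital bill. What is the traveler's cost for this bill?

$2700

Deductible still to meet: $950 − $500 = $450.
That leaves $16700 − $450 = $16250 for coinsurance.
30% of $16250 = $4875 falls to the traveler.
That puts the traveler's cost at $450 + $4875 = $5325 before any cap.
Year-to-date out-of-pocket would reach $500 + $5325 = $5825, above the $3200 maximum, so the traveler pays only $3200 − $500 = $2700.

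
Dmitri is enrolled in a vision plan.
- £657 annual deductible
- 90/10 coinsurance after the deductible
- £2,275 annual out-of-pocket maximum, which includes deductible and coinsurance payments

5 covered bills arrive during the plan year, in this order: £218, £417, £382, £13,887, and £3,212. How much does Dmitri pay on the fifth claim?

Claim 1 — £218: all of it applies to the deductible. Member pays £218; OOP now £218.
Claim 2 — £417: all of it applies to the deductible. Member owes £417 (running OOP £635).
Claim 3 — £382: deductible takes £22, £360 remains; coinsurance £360 × 10% = £36. Member owes £58 (running OOP £693).
Claim 4 — £13,887: 10% coinsurance on £13,887 = £1,388.70. Member pays £1,388.70; OOP now £2,081.70.
Claim 5 — £3,212: deductible already satisfied, so member's share is 10% × £3,212 = £321.20. OOP would hit £2,402.90 > £2,275, so the cap limits the member to £2,275 − £2,081.70 = £193.30.

£193.30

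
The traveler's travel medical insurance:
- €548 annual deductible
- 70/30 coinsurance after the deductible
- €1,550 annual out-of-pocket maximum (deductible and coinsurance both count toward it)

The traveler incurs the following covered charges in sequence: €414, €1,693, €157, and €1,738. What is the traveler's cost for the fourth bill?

€487.20

Claim 1 (€414): fully absorbed by the deductible. Traveler owes €414 (running OOP €414).
Claim 2 (€1,693): deductible takes €134, €1,559 remains; 30% of €1,559 = €467.70. Cost to traveler: €601.70. OOP to date €1,015.70.
Claim 3 (€157): deductible met; 30% of €157 = €47.10. Traveler owes €47.10 (running OOP €1,062.80).
Claim 4 (€1,738): 30% coinsurance on €1,738 = €521.40. That would push OOP to €1,584.20, over the €1,550 cap, so traveler pays €1,550 − €1,062.80 = €487.20.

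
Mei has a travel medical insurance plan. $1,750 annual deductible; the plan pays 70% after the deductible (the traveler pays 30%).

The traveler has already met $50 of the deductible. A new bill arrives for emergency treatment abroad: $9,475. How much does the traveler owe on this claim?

Deductible still to meet: $1,750 − $50 = $1,700.
That leaves $9,475 − $1,700 = $7,775 for coinsurance.
Coinsurance: $7,775 × 30% = $2,332.50.
So the traveler owes $1,700 + $2,332.50 = $4,032.50.

$4,032.50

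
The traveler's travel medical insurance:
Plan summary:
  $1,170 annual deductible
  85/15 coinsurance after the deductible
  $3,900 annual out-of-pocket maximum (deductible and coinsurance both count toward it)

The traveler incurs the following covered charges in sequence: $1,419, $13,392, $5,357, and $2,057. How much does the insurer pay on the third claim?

Claim 1 ($1,419): $1,170 to deductible, leaving $249; coinsurance $249 × 15% = $37.35. Traveler pays $1,207.35; OOP now $1,207.35. Plan pays $1,419 − $1,207.35 = $211.65.
Claim 2 ($13,392): 15% coinsurance on $13,392 = $2,008.80. Cost to traveler: $2,008.80. OOP to date $3,216.15. Insurer: $13,392 − $2,008.80 = $11,383.20.
Claim 3 ($5,357): 15% coinsurance on $5,357 = $803.55. OOP would hit $4,019.70 > $3,900, so the cap limits the traveler to $3,900 − $3,216.15 = $683.85. Plan pays $5,357 − $683.85 = $4,673.15.

$4,673.15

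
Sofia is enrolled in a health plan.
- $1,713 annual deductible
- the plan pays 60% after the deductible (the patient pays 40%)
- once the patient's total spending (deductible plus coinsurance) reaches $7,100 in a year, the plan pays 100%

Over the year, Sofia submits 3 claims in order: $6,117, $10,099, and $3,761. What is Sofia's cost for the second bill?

#1 ($6,117): $1,713 finishes the deductible; $4,404 goes to coinsurance; 40% of $4,404 = $1,761.60. Patient owes $3,474.60 (running OOP $3,474.60).
#2 ($10,099): deductible met; 40% of $10,099 = $4,039.60. OOP would hit $7,514.20 > $7,100, so the cap limits the patient to $7,100 − $3,474.60 = $3,625.40.

$3,625.40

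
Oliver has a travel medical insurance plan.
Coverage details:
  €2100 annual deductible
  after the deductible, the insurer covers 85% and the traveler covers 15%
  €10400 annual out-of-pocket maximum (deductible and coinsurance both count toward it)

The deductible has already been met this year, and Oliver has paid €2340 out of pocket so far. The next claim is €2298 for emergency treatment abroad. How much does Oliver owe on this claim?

€344.70

The deductible is already satisfied, so the full bill goes to coinsurance.
15% of €2298 = €344.70 falls to the traveler.
Total out-of-pocket so far would be €2340 + €344.70 = €2684.70, below the €10400 cap — no reduction.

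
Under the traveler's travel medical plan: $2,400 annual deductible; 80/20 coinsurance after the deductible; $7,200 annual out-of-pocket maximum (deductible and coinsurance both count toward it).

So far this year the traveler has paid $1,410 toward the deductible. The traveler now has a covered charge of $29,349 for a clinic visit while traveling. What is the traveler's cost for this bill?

$5,790

Remaining deductible: $2,400 − $1,410 = $990.
The remaining $28,359 (= $29,349 − $990) moves to coinsurance.
Traveler's 20% share of $28,359 is $5,671.80.
That puts the traveler's cost at $990 + $5,671.80 = $6,661.80 before any cap.
Year-to-date out-of-pocket would reach $1,410 + $6,661.80 = $8,071.80, above the $7,200 maximum, so the traveler pays only $7,200 − $1,410 = $5,790.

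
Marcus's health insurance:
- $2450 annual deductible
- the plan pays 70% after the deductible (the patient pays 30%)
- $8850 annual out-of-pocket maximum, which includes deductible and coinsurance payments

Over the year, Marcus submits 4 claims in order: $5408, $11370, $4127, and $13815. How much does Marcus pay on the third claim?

Claim 1 ($5408): $2450 to deductible, leaving $2958; 30% of $2958 = $887.40. Patient owes $3337.40 (running OOP $3337.40).
Claim 2 ($11370): deductible met; 30% of $11370 = $3411. Cost to patient: $3411. OOP to date $6748.40.
Claim 3 ($4127): deductible already satisfied, so patient's share is 30% × $4127 = $1238.10. Patient owes $1238.10 (running OOP $7986.50).

$1238.10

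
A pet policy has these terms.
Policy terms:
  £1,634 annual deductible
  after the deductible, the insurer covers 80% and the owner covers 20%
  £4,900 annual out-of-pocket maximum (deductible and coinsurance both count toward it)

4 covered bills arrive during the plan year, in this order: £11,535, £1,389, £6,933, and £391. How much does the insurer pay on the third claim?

Claim 1 — £11,535: deductible takes £1,634, £9,901 remains; 20% of £9,901 = £1,980.20. Owner pays £3,614.20; OOP now £3,614.20. Insurer: £11,535 − £3,614.20 = £7,920.80.
Claim 2 — £1,389: 20% coinsurance on £1,389 = £277.80. Owner pays £277.80; OOP now £3,892. Plan pays £1,389 − £277.80 = £1,111.20.
Claim 3 — £6,933: deductible already satisfied, so owner's share is 20% × £6,933 = £1,386.60. That would push OOP to £5,278.60, over the £4,900 cap, so owner pays £4,900 − £3,892 = £1,008. Plan pays £6,933 − £1,008 = £5,925.

£5,925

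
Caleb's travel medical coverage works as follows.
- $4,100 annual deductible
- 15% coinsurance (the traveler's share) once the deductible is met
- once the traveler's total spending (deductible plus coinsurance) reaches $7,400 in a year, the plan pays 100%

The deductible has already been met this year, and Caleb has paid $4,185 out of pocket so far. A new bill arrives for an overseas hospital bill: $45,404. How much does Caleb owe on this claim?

The deductible is already satisfied, so the full bill goes to coinsurance.
Coinsurance: $45,404 × 15% = $6,810.60.
Adding $6,810.60 to the $4,185 already spent would give $10,995.60, which exceeds the $7,400 cap; the traveler pays just $7,400 − $4,185 = $3,215.

$3,215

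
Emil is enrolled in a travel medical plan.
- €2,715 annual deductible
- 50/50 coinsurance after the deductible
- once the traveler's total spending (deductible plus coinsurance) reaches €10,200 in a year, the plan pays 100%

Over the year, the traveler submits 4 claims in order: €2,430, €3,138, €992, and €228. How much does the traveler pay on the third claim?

#1 (€2,430): all of it applies to the deductible. Traveler pays €2,430; OOP now €2,430.
#2 (€3,138): €285 finishes the deductible; €2,853 goes to coinsurance; coinsurance €2,853 × 50% = €1,426.50. Cost to traveler: €1,711.50. OOP to date €4,141.50.
#3 (€992): deductible already satisfied, so traveler's share is 50% × €992 = €496. Traveler pays €496; OOP now €4,637.50.

€496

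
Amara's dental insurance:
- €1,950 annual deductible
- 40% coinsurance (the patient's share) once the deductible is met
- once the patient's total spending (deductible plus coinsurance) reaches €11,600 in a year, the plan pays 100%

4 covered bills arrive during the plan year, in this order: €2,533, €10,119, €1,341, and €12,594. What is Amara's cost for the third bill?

€536.40

#1 (€2,533): €1,950 finishes the deductible; €583 goes to coinsurance; patient's 40% is €233.20. Patient owes €2,183.20 (running OOP €2,183.20).
#2 (€10,119): 40% coinsurance on €10,119 = €4,047.60. Cost to patient: €4,047.60. OOP to date €6,230.80.
#3 (€1,341): deductible already satisfied, so patient's share is 40% × €1,341 = €536.40. Cost to patient: €536.40. OOP to date €6,767.20.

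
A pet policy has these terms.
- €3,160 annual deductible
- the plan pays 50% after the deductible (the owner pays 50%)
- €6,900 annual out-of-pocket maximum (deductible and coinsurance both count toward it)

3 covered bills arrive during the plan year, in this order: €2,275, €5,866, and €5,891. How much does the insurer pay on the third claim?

Claim 1 (€2,275): fully absorbed by the deductible. Cost to owner: €2,275. OOP to date €2,275. Plan pays €2,275 − €2,275 = €0.
Claim 2 (€5,866): €885 finishes the deductible; €4,981 goes to coinsurance; owner's 50% is €2,490.50. Cost to owner: €3,375.50. OOP to date €5,650.50. Plan pays €5,866 − €3,375.50 = €2,490.50.
Claim 3 (€5,891): 50% coinsurance on €5,891 = €2,945.50. OOP would hit €8,596 > €6,900, so the cap limits the owner to €6,900 − €5,650.50 = €1,249.50. Plan pays €5,891 − €1,249.50 = €4,641.50.

€4,641.50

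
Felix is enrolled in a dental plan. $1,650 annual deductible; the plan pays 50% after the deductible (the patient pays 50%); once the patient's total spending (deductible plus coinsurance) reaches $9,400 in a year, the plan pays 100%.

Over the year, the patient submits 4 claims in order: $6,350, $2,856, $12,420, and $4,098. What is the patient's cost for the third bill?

Claim 1 ($6,350): $1,650 to deductible, leaving $4,700; 50% of $4,700 = $2,350. Patient pays $4,000; OOP now $4,000.
Claim 2 ($2,856): deductible met; 50% of $2,856 = $1,428. Cost to patient: $1,428. OOP to date $5,428.
Claim 3 ($12,420): deductible already satisfied, so patient's share is 50% × $12,420 = $6,210. Adding that to $5,428 gives $11,638, past the $9,400 cap; patient pays only $9,400 − $5,428 = $3,972.

$3,972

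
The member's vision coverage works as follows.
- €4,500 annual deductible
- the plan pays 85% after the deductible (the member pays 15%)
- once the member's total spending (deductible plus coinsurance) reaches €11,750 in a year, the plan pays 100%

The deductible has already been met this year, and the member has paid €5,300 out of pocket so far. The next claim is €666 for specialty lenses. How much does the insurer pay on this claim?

€566.10

The deductible is already satisfied, so the full bill goes to coinsurance.
15% of €666 = €99.90 falls to the member.
Total out-of-pocket so far would be €5,300 + €99.90 = €5,399.90, below the €11,750 cap — no reduction.
Insurer pays the balance: €666 − €99.90 = €566.10.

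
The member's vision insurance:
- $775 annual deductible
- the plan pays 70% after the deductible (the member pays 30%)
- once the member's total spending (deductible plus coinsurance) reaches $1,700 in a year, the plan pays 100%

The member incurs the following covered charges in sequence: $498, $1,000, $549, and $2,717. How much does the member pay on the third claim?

$164.70

#1 ($498): fully absorbed by the deductible. Member owes $498 (running OOP $498).
#2 ($1,000): $277 to deductible, leaving $723; member's 30% is $216.90. Cost to member: $493.90. OOP to date $991.90.
#3 ($549): deductible already satisfied, so member's share is 30% × $549 = $164.70. Member pays $164.70; OOP now $1,156.60.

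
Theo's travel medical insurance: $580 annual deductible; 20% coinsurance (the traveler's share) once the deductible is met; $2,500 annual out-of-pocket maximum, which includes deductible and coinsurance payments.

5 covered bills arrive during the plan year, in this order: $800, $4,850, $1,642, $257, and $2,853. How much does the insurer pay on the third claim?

$1,313.60

Claim 1 ($800): deductible takes $580, $220 remains; coinsurance $220 × 20% = $44. Traveler pays $624; OOP now $624. Insurer: $800 − $624 = $176.
Claim 2 ($4,850): 20% coinsurance on $4,850 = $970. Traveler pays $970; OOP now $1,594. Insurer: $4,850 − $970 = $3,880.
Claim 3 ($1,642): deductible met; 20% of $1,642 = $328.40. Cost to traveler: $328.40. OOP to date $1,922.40. Insurer: $1,642 − $328.40 = $1,313.60.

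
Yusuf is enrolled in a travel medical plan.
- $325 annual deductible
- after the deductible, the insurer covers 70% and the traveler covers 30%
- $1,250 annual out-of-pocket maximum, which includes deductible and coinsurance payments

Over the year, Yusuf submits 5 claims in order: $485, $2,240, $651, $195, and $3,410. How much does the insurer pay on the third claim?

$455.70

Claim 1 — $485: $325 finishes the deductible; $160 goes to coinsurance; traveler's 30% is $48. Cost to traveler: $373. OOP to date $373. Insurer: $485 − $373 = $112.
Claim 2 — $2,240: deductible met; 30% of $2,240 = $672. Cost to traveler: $672. OOP to date $1,045. Plan pays $2,240 − $672 = $1,568.
Claim 3 — $651: 30% coinsurance on $651 = $195.30. Traveler pays $195.30; OOP now $1,240.30. Plan pays $651 − $195.30 = $455.70.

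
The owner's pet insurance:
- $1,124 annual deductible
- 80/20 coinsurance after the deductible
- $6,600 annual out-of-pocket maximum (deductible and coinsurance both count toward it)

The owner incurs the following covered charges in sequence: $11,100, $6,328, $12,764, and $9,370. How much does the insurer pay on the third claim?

$10,548.80

#1 ($11,100): $1,124 to deductible, leaving $9,976; coinsurance $9,976 × 20% = $1,995.20. Cost to owner: $3,119.20. OOP to date $3,119.20. Insurer: $11,100 − $3,119.20 = $7,980.80.
#2 ($6,328): 20% coinsurance on $6,328 = $1,265.60. Cost to owner: $1,265.60. OOP to date $4,384.80. Insurer: $6,328 − $1,265.60 = $5,062.40.
#3 ($12,764): deductible met; 20% of $12,764 = $2,552.80. Adding that to $4,384.80 gives $6,937.60, past the $6,600 cap; owner pays only $6,600 − $4,384.80 = $2,215.20. Insurer: $12,764 − $2,215.20 = $10,548.80.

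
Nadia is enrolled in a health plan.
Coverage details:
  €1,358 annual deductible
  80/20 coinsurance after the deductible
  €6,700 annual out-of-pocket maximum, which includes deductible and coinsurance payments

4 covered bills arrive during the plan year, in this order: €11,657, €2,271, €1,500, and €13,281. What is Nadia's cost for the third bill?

€300

Claim 1 (€11,657): deductible takes €1,358, €10,299 remains; patient's 20% is €2,059.80. Patient pays €3,417.80; OOP now €3,417.80.
Claim 2 (€2,271): 20% coinsurance on €2,271 = €454.20. Patient owes €454.20 (running OOP €3,872).
Claim 3 (€1,500): 20% coinsurance on €1,500 = €300. Patient owes €300 (running OOP €4,172).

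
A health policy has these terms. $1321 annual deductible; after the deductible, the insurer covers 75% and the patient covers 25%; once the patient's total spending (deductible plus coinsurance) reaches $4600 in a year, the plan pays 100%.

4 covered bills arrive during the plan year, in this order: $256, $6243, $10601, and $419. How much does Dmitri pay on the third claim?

Bill 1, $256: fully absorbed by the deductible. Patient pays $256; OOP now $256.
Bill 2, $6243: deductible takes $1065, $5178 remains; 25% of $5178 = $1294.50. Patient owes $2359.50 (running OOP $2615.50).
Bill 3, $10601: deductible met; 25% of $10601 = $2650.25. Adding that to $2615.50 gives $5265.75, past the $4600 cap; patient pays only $4600 − $2615.50 = $1984.50.

$1984.50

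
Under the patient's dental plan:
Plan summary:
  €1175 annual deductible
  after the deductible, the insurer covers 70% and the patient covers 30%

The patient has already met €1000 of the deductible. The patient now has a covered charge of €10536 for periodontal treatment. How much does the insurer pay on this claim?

€7252.70

€1000 of the €1175 deductible is already met, leaving €175.
The remaining €10361 (= €10536 − €175) moves to coinsurance.
Coinsurance: €10361 × 30% = €3108.30.
Patient responsibility: €175 + €3108.30 = €3283.30.
The insurer covers the remainder: €10536 − €3283.30 = €7252.70.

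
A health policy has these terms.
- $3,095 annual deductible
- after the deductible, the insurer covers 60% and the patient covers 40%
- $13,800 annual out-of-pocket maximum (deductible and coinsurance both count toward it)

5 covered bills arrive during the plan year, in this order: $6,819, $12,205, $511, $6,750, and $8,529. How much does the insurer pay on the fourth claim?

$4,050

#1 ($6,819): $3,095 finishes the deductible; $3,724 goes to coinsurance; patient's 40% is $1,489.60. Patient pays $4,584.60; OOP now $4,584.60. Plan pays $6,819 − $4,584.60 = $2,234.40.
#2 ($12,205): 40% coinsurance on $12,205 = $4,882. Patient owes $4,882 (running OOP $9,466.60). Plan pays $12,205 − $4,882 = $7,323.
#3 ($511): 40% coinsurance on $511 = $204.40. Patient owes $204.40 (running OOP $9,671). Plan pays $511 − $204.40 = $306.60.
#4 ($6,750): deductible met; 40% of $6,750 = $2,700. Patient owes $2,700 (running OOP $12,371). Insurer: $6,750 − $2,700 = $4,050.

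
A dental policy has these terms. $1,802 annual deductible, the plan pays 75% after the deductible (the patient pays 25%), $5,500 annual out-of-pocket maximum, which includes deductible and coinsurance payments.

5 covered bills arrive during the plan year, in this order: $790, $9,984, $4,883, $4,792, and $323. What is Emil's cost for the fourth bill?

#1 ($790): entire amount goes to the deductible. Cost to patient: $790. OOP to date $790.
#2 ($9,984): $1,012 to deductible, leaving $8,972; coinsurance $8,972 × 25% = $2,243. Cost to patient: $3,255. OOP to date $4,045.
#3 ($4,883): 25% coinsurance on $4,883 = $1,220.75. Patient owes $1,220.75 (running OOP $5,265.75).
#4 ($4,792): deductible met; 25% of $4,792 = $1,198. OOP would hit $6,463.75 > $5,500, so the cap limits the patient to $5,500 − $5,265.75 = $234.25.

$234.25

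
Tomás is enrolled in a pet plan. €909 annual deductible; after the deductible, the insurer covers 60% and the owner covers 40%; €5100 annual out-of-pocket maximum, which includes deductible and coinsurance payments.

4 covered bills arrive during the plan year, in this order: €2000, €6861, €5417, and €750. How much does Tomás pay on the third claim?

Claim 1 — €2000: €909 finishes the deductible; €1091 goes to coinsurance; owner's 40% is €436.40. Cost to owner: €1345.40. OOP to date €1345.40.
Claim 2 — €6861: deductible met; 40% of €6861 = €2744.40. Owner pays €2744.40; OOP now €4089.80.
Claim 3 — €5417: 40% coinsurance on €5417 = €2166.80. That would push OOP to €6256.60, over the €5100 cap, so owner pays €5100 − €4089.80 = €1010.20.

€1010.20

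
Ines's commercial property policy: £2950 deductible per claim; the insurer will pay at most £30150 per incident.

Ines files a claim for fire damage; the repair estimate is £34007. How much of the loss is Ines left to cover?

£3857

After the deductible, £34007 − £2950 = £31057 remains.
Since £31057 > £30150, the payout is capped at £30150.
Out of pocket: £34007 − £30150 = £3857.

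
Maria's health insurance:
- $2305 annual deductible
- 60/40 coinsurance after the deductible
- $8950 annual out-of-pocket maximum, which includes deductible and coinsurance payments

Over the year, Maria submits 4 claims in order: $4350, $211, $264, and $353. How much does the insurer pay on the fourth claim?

Claim 1 ($4350): $2305 finishes the deductible; $2045 goes to coinsurance; patient's 40% is $818. Cost to patient: $3123. OOP to date $3123. Insurer: $4350 − $3123 = $1227.
Claim 2 ($211): 40% coinsurance on $211 = $84.40. Patient pays $84.40; OOP now $3207.40. Plan pays $211 − $84.40 = $126.60.
Claim 3 ($264): deductible met; 40% of $264 = $105.60. Patient owes $105.60 (running OOP $3313). Insurer: $264 − $105.60 = $158.40.
Claim 4 ($353): deductible already satisfied, so patient's share is 40% × $353 = $141.20. Patient pays $141.20; OOP now $3454.20. Insurer: $353 − $141.20 = $211.80.

$211.80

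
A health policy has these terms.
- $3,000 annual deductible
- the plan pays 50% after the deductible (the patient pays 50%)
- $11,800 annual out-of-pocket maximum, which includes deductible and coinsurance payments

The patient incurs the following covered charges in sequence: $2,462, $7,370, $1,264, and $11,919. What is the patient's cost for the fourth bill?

$4,752

Bill 1, $2,462: entire amount goes to the deductible. Patient owes $2,462 (running OOP $2,462).
Bill 2, $7,370: $538 to deductible, leaving $6,832; patient's 50% is $3,416. Patient owes $3,954 (running OOP $6,416).
Bill 3, $1,264: deductible met; 50% of $1,264 = $632. Patient pays $632; OOP now $7,048.
Bill 4, $11,919: deductible already satisfied, so patient's share is 50% × $11,919 = $5,959.50. That would push OOP to $13,007.50, over the $11,800 cap, so patient pays $11,800 − $7,048 = $4,752.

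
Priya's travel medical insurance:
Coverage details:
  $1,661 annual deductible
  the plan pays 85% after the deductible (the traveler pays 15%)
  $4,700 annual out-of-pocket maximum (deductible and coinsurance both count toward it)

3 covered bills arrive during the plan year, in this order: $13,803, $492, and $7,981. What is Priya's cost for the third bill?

$1,143.90

Claim 1 ($13,803): $1,661 to deductible, leaving $12,142; traveler's 15% is $1,821.30. Traveler pays $3,482.30; OOP now $3,482.30.
Claim 2 ($492): 15% coinsurance on $492 = $73.80. Traveler pays $73.80; OOP now $3,556.10.
Claim 3 ($7,981): 15% coinsurance on $7,981 = $1,197.15. That would push OOP to $4,753.25, over the $4,700 cap, so traveler pays $4,700 − $3,556.10 = $1,143.90.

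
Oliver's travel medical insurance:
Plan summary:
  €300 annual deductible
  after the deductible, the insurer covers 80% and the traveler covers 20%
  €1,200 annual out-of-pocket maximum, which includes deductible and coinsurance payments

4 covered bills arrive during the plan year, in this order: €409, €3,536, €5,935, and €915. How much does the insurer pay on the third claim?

€5,764

Claim 1 — €409: €300 finishes the deductible; €109 goes to coinsurance; traveler's 20% is €21.80. Traveler owes €321.80 (running OOP €321.80). Plan pays €409 − €321.80 = €87.20.
Claim 2 — €3,536: deductible already satisfied, so traveler's share is 20% × €3,536 = €707.20. Cost to traveler: €707.20. OOP to date €1,029. Plan pays €3,536 − €707.20 = €2,828.80.
Claim 3 — €5,935: deductible already satisfied, so traveler's share is 20% × €5,935 = €1,187. That would push OOP to €2,216, over the €1,200 cap, so traveler pays €1,200 − €1,029 = €171. Insurer: €5,935 − €171 = €5,764.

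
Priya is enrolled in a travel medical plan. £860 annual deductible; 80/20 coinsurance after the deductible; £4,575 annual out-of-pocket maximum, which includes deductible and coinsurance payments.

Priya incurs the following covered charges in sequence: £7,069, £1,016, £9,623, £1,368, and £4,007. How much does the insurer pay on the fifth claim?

Claim 1 — £7,069: £860 finishes the deductible; £6,209 goes to coinsurance; traveler's 20% is £1,241.80. Traveler owes £2,101.80 (running OOP £2,101.80). Insurer: £7,069 − £2,101.80 = £4,967.20.
Claim 2 — £1,016: deductible already satisfied, so traveler's share is 20% × £1,016 = £203.20. Traveler pays £203.20; OOP now £2,305. Insurer: £1,016 − £203.20 = £812.80.
Claim 3 — £9,623: 20% coinsurance on £9,623 = £1,924.60. Cost to traveler: £1,924.60. OOP to date £4,229.60. Plan pays £9,623 − £1,924.60 = £7,698.40.
Claim 4 — £1,368: deductible met; 20% of £1,368 = £273.60. Cost to traveler: £273.60. OOP to date £4,503.20. Insurer: £1,368 − £273.60 = £1,094.40.
Claim 5 — £4,007: deductible met; 20% of £4,007 = £801.40. That would push OOP to £5,304.60, over the £4,575 cap, so traveler pays £4,575 − £4,503.20 = £71.80. Insurer: £4,007 − £71.80 = £3,935.20.

£3,935.20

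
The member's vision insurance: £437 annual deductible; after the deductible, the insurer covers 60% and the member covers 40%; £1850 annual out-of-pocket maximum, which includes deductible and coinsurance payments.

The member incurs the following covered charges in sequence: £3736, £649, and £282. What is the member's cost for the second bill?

Claim 1 (£3736): deductible takes £437, £3299 remains; member's 40% is £1319.60. Cost to member: £1756.60. OOP to date £1756.60.
Claim 2 (£649): 40% coinsurance on £649 = £259.60. Adding that to £1756.60 gives £2016.20, past the £1850 cap; member pays only £1850 − £1756.60 = £93.40.

£93.40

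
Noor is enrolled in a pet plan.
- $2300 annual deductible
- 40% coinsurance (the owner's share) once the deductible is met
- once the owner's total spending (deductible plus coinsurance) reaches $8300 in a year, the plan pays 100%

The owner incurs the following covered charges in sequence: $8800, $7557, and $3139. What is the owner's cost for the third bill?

#1 ($8800): $2300 finishes the deductible; $6500 goes to coinsurance; owner's 40% is $2600. Owner pays $4900; OOP now $4900.
#2 ($7557): deductible met; 40% of $7557 = $3022.80. Cost to owner: $3022.80. OOP to date $7922.80.
#3 ($3139): deductible met; 40% of $3139 = $1255.60. That would push OOP to $9178.40, over the $8300 cap, so owner pays $8300 − $7922.80 = $377.20.

$377.20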